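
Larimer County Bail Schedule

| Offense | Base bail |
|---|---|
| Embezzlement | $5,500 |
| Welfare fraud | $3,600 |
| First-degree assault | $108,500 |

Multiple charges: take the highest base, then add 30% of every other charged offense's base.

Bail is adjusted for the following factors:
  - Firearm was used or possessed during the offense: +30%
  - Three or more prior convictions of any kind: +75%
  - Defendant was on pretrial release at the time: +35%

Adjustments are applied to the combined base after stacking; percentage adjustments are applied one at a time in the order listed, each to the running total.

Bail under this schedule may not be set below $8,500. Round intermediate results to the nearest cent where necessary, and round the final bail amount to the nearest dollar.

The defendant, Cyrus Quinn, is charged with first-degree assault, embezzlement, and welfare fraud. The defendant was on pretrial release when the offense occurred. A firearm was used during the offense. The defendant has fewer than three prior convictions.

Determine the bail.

Base amounts from the schedule: first-degree assault $108,500; embezzlement $5,500; welfare fraud $3,600.
Stacking rule: highest base plus 30% of each additional charge. Highest is first-degree assault at $108,500. Additional: $5,500 × 30% = $1,650; $3,600 × 30% = $1,080. Combined base = $108,500 + $2,730 = $111,230.
Firearm was used or possessed during the offense (+30%): $111,230 × 1.3 = $144,599.
Defendant was on pretrial release at the time (+35%): $144,599 × 1.35 = $195,208.65.
$195,208.65 is at or above the $8,500 minimum.
Rounded to the nearest dollar: $195,209.

$195,209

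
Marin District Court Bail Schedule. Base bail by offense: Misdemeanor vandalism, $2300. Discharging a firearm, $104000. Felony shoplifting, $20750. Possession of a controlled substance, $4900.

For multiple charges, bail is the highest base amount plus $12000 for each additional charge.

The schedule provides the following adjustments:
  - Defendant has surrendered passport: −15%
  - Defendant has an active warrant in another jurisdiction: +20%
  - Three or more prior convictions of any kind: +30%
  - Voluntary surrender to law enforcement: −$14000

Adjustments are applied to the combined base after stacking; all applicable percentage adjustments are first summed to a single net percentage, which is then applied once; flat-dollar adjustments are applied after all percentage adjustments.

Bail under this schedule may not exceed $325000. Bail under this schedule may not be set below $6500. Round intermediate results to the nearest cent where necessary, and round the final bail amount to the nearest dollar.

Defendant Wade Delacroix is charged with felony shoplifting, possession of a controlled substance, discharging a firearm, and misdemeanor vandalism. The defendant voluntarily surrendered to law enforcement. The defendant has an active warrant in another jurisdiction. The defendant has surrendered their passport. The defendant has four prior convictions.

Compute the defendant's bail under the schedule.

Base amounts from the schedule: felony shoplifting $20750; possession of a controlled substance $4900; discharging a firearm $104000; misdemeanor vandalism $2300.
Stacking rule: highest base plus $12000 per additional charge. Highest is discharging a firearm at $104000; 3 additional charges → +$36000. Combined base = $140000.
Net percentage adjustment: −15% +20% +30% = +35%. $140000 × 1.35 = $189000.
Voluntary surrender to law enforcement (−$14000 flat): $189000 − $14000 = $175000.
$175000 is within the $325000 maximum.
$175000 is at or above the $6500 minimum.

$175000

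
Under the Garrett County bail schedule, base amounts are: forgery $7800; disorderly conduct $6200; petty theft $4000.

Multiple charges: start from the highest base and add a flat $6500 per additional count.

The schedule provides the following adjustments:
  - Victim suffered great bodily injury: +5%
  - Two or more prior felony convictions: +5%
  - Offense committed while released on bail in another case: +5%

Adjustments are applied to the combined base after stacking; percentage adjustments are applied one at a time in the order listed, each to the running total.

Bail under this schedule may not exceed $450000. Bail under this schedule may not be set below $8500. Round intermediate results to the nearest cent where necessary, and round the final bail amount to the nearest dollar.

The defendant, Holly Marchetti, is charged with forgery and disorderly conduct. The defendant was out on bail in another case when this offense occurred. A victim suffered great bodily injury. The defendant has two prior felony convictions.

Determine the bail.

$16554

Base amounts from the schedule: forgery $7800; disorderly conduct $6200.
Stacking rule: highest base plus $6500 per additional charge. Highest is forgery at $7800; 1 additional charge → +$6500. Combined base = $14300.
Victim suffered great bodily injury (+5%): $14300 × 1.05 = $15015.
Two or more prior felony convictions (+5%): $15015 × 1.05 = $15765.75.
Offense committed while released on bail in another case (+5%): $15765.75 × 1.05 = $16554.04.
$16554.04 is within the $450000 maximum.
$16554.04 is at or above the $8500 minimum.
Rounded to the nearest dollar: $16554.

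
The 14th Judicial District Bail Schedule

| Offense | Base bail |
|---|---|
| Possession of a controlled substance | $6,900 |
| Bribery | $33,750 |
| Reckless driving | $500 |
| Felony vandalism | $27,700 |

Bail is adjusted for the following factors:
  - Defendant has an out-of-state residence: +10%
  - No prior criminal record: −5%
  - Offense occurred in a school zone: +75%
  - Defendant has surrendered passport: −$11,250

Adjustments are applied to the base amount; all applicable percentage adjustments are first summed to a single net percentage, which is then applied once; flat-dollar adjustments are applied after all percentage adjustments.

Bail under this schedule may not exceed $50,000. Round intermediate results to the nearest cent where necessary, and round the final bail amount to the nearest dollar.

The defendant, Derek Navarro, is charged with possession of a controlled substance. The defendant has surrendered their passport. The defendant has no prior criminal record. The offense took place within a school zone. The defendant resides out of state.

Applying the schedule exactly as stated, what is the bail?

$1,170

Base amounts from the schedule: possession of a controlled substance $6,900.
Single charge. Combined base = $6,900.
Net percentage adjustment: +10% −5% +75% = +80%. $6,900 × 1.8 = $12,420.
Defendant has surrendered passport (−$11,250 flat): $12,420 − $11,250 = $1,170.
$1,170 is within the $50,000 maximum.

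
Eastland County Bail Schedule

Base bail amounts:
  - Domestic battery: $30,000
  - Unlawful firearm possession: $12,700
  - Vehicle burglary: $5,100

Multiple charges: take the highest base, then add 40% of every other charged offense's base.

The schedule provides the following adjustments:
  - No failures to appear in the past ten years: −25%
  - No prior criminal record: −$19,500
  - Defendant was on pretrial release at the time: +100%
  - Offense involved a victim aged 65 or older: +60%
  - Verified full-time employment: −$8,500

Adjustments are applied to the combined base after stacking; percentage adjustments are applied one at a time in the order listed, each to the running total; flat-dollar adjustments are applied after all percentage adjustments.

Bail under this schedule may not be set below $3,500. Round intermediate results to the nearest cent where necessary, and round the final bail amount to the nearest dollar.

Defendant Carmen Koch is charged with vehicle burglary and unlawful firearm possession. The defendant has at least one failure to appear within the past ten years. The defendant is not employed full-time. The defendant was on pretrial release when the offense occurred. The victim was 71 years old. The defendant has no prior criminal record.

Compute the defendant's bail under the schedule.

$27,668

Base amounts from the schedule: vehicle burglary $5,100; unlawful firearm possession $12,700.
Stacking rule: highest base plus 40% of each additional charge. Highest is unlawful firearm possession at $12,700. Additional: $5,100 × 40% = $2,040. Combined base = $12,700 + $2,040 = $14,740.
Defendant was on pretrial release at the time (+100%): $14,740 × 2 = $29,480.
Offense involved a victim aged 65 or older (+60%): $29,480 × 1.6 = $47,168.
No prior criminal record (−$19,500 flat): $47,168 − $19,500 = $27,668.
$27,668 is at or above the $3,500 minimum.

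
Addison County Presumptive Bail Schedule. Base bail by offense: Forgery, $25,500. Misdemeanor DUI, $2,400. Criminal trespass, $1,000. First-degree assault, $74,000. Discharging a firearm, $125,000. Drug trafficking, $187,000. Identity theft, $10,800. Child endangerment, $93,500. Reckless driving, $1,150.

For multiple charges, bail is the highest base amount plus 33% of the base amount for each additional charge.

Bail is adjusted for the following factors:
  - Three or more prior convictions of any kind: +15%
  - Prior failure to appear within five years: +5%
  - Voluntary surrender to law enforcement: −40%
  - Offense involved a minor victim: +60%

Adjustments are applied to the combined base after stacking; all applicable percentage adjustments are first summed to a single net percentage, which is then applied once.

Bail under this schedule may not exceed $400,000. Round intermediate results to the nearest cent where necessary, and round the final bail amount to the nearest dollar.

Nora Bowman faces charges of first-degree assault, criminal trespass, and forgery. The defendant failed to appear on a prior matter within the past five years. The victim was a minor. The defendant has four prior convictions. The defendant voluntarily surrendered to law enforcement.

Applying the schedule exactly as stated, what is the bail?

$115,843

Base amounts from the schedule: first-degree assault $74,000; criminal trespass $1,000; forgery $25,500.
Stacking rule: highest base plus 33% of each additional charge. Highest is first-degree assault at $74,000. Additional: $1,000 × 33% = $330; $25,500 × 33% = $8,415. Combined base = $74,000 + $8,745 = $82,745.
Net percentage adjustment: +15% +5% −40% +60% = +40%. $82,745 × 1.4 = $115,843.
$115,843 is within the $400,000 maximum.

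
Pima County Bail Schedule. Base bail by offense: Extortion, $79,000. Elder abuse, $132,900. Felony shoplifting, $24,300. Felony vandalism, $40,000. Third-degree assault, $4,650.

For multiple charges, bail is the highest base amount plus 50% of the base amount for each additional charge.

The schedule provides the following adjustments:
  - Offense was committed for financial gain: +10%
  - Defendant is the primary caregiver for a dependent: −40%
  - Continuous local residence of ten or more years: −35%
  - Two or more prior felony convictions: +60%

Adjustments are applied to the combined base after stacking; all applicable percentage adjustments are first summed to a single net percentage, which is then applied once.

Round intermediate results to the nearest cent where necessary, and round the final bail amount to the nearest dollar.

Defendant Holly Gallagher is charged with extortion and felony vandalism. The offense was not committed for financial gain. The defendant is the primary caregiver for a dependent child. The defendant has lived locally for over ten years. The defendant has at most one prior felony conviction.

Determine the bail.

Base amounts from the schedule: extortion $79,000; felony vandalism $40,000.
Stacking rule: highest base plus 50% of each additional charge. Highest is extortion at $79,000. Additional: $40,000 × 50% = $20,000. Combined base = $79,000 + $20,000 = $99,000.
Net percentage adjustment: −40% −35% = −75%. $99,000 × 0.25 = $24,750.

$24,750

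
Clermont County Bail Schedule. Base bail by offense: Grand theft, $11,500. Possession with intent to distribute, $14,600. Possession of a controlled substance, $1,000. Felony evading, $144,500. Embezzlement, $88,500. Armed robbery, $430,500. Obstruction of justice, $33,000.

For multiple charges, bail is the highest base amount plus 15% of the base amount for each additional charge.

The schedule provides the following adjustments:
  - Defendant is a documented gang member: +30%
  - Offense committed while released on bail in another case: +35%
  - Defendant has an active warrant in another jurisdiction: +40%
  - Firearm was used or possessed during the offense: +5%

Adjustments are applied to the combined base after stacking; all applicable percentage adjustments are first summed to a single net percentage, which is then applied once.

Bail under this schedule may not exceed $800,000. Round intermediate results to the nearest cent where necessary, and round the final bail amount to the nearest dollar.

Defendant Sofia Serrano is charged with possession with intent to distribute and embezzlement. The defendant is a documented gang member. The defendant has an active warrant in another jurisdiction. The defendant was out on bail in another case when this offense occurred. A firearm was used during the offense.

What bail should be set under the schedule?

Base amounts from the schedule: possession with intent to distribute $14,600; embezzlement $88,500.
Stacking rule: highest base plus 15% of each additional charge. Highest is embezzlement at $88,500. Additional: $14,600 × 15% = $2,190. Combined base = $88,500 + $2,190 = $90,690.
Net percentage adjustment: +30% +35% +40% +5% = +110%. $90,690 × 2.1 = $190,449.
$190,449 is within the $800,000 maximum.

$190,449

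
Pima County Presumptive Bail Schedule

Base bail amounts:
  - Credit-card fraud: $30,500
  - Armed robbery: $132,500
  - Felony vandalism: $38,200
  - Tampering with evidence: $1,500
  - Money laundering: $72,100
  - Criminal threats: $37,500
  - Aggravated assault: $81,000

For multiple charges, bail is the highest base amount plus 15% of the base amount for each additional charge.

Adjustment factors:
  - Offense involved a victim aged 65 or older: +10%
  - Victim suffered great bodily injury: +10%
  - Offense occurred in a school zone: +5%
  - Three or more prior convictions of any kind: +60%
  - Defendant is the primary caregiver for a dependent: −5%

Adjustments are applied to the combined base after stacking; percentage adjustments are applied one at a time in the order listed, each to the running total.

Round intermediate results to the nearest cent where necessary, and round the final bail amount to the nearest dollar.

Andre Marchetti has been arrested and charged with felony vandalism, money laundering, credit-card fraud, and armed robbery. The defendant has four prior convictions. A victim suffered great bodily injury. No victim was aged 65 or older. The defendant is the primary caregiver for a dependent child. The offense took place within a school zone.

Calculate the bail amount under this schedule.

Base amounts from the schedule: felony vandalism $38,200; money laundering $72,100; credit-card fraud $30,500; armed robbery $132,500.
Stacking rule: highest base plus 15% of each additional charge. Highest is armed robbery at $132,500. Additional: $38,200 × 15% = $5,730; $72,100 × 15% = $10,815; $30,500 × 15% = $4,575. Combined base = $132,500 + $21,120 = $153,620.
Victim suffered great bodily injury (+10%): $153,620 × 1.1 = $168,982.
Offense occurred in a school zone (+5%): $168,982 × 1.05 = $177,431.10.
Three or more prior convictions of any kind (+60%): $177,431.10 × 1.6 = $283,889.76.
Defendant is the primary caregiver for a dependent (−5%): $283,889.76 × 0.95 = $269,695.27.
Rounded to the nearest dollar: $269,695.

$269,695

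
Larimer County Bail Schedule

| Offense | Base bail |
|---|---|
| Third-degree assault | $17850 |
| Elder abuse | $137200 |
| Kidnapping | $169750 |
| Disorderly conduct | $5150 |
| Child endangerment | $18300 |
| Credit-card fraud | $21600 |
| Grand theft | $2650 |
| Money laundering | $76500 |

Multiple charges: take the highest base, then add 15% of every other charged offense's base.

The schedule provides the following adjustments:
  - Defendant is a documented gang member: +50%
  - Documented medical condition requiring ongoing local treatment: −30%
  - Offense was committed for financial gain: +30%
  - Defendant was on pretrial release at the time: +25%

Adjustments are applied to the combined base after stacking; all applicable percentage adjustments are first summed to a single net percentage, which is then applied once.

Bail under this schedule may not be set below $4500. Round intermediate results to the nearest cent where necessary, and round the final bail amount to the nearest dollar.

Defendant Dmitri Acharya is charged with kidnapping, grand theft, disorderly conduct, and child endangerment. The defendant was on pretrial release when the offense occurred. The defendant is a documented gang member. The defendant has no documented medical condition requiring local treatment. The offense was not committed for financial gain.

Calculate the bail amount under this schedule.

$303914

Base amounts from the schedule: kidnapping $169750; grand theft $2650; disorderly conduct $5150; child endangerment $18300.
Stacking rule: highest base plus 15% of each additional charge. Highest is kidnapping at $169750. Additional: $2650 × 15% = $397.50; $5150 × 15% = $772.50; $18300 × 15% = $2745. Combined base = $169750 + $3915 = $173665.
Net percentage adjustment: +50% +25% = +75%. $173665 × 1.75 = $303913.75.
$303913.75 is at or above the $4500 minimum.
Rounded to the nearest dollar: $303914.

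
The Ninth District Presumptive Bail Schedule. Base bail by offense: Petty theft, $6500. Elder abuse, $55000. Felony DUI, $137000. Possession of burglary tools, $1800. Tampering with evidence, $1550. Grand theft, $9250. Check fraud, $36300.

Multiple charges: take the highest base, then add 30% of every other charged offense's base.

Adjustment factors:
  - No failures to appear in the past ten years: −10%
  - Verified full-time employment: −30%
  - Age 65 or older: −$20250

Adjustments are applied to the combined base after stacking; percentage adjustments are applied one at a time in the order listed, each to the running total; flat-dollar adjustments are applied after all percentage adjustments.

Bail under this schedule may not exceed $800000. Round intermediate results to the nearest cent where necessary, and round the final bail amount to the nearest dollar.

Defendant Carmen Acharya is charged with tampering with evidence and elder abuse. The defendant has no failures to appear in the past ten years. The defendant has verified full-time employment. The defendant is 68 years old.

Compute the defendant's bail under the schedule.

$14693

Base amounts from the schedule: tampering with evidence $1550; elder abuse $55000.
Stacking rule: highest base plus 30% of each additional charge. Highest is elder abuse at $55000. Additional: $1550 × 30% = $465. Combined base = $55000 + $465 = $55465.
No failures to appear in the past ten years (−10%): $55465 × 0.9 = $49918.50.
Verified full-time employment (−30%): $49918.50 × 0.7 = $34942.95.
Age 65 or older (−$20250 flat): $34942.95 − $20250 = $14692.95.
$14692.95 is within the $800000 maximum.
Rounded to the nearest dollar: $14693.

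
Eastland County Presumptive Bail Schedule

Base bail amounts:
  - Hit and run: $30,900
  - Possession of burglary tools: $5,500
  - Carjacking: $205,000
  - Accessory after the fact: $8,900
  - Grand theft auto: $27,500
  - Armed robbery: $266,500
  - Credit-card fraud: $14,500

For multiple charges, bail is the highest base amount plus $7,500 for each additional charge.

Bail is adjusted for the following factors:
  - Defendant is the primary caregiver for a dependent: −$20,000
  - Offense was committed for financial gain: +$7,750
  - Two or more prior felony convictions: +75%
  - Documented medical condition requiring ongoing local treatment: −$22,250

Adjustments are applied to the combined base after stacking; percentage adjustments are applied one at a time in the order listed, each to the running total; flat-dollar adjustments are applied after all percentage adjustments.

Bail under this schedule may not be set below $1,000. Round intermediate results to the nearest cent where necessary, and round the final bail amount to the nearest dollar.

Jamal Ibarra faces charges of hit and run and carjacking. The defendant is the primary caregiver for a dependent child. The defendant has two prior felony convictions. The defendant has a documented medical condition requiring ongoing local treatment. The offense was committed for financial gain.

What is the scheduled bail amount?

$337,375

Base amounts from the schedule: hit and run $30,900; carjacking $205,000.
Stacking rule: highest base plus $7,500 per additional charge. Highest is carjacking at $205,000; 1 additional charge → +$7,500. Combined base = $212,500.
Two or more prior felony convictions (+75%): $212,500 × 1.75 = $371,875.
Defendant is the primary caregiver for a dependent (−$20,000 flat): $371,875 − $20,000 = $351,875.
Offense was committed for financial gain (+$7,750 flat): $351,875 + $7,750 = $359,625.
Documented medical condition requiring ongoing local treatment (−$22,250 flat): $359,625 − $22,250 = $337,375.
$337,375 is at or above the $1,000 minimum.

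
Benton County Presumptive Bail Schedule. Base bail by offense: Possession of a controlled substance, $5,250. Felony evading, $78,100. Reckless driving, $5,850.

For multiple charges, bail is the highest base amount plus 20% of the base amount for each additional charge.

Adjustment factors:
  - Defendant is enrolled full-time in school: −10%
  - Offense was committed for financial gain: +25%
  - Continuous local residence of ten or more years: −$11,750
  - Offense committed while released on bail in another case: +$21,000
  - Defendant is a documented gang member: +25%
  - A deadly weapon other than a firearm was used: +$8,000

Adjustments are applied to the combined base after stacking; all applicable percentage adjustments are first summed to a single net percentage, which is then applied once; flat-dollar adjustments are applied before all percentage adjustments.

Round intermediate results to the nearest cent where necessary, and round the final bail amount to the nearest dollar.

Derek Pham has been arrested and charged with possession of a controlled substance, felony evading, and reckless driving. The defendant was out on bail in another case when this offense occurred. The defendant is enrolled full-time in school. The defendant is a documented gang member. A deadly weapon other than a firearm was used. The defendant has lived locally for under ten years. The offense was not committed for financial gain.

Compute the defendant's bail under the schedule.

$125,718

Base amounts from the schedule: possession of a controlled substance $5,250; felony evading $78,100; reckless driving $5,850.
Stacking rule: highest base plus 20% of each additional charge. Highest is felony evading at $78,100. Additional: $5,250 × 20% = $1,050; $5,850 × 20% = $1,170. Combined base = $78,100 + $2,220 = $80,320.
Offense committed while released on bail in another case (+$21,000 flat): $80,320 + $21,000 = $101,320.
A deadly weapon other than a firearm was used (+$8,000 flat): $101,320 + $8,000 = $109,320.
Net percentage adjustment: −10% +25% = +15%. $109,320 × 1.15 = $125,718.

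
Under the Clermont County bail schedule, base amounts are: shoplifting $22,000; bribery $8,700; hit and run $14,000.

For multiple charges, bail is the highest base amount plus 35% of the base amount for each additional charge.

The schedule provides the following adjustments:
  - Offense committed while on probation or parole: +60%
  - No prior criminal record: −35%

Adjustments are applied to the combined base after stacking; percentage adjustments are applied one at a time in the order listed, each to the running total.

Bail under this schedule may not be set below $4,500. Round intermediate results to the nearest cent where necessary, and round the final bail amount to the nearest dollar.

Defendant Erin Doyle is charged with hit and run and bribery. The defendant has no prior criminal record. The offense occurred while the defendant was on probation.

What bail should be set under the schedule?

Base amounts from the schedule: hit and run $14,000; bribery $8,700.
Stacking rule: highest base plus 35% of each additional charge. Highest is hit and run at $14,000. Additional: $8,700 × 35% = $3,045. Combined base = $14,000 + $3,045 = $17,045.
Offense committed while on probation or parole (+60%): $17,045 × 1.6 = $27,272.
No prior criminal record (−35%): $27,272 × 0.65 = $17,726.80.
$17,726.80 is at or above the $4,500 minimum.
Rounded to the nearest dollar: $17,727.

$17,727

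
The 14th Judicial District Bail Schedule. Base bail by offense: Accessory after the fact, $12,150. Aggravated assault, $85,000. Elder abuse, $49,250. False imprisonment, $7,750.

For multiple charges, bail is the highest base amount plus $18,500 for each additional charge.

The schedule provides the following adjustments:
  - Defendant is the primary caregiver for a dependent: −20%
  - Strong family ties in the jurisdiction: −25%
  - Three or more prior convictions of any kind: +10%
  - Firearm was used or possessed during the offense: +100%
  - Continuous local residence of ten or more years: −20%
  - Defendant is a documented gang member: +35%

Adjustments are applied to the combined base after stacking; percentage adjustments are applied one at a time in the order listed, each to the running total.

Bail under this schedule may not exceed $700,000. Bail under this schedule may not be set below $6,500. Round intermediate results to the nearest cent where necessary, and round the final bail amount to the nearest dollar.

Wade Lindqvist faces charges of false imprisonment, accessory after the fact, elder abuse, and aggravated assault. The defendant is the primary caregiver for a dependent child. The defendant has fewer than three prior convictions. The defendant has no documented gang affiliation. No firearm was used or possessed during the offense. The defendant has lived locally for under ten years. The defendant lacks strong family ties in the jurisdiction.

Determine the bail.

$112,400

Base amounts from the schedule: false imprisonment $7,750; accessory after the fact $12,150; elder abuse $49,250; aggravated assault $85,000.
Stacking rule: highest base plus $18,500 per additional charge. Highest is aggravated assault at $85,000; 3 additional charges → +$55,500. Combined base = $140,500.
Defendant is the primary caregiver for a dependent (−20%): $140,500 × 0.8 = $112,400.
$112,400 is within the $700,000 maximum.
$112,400 is at or above the $6,500 minimum.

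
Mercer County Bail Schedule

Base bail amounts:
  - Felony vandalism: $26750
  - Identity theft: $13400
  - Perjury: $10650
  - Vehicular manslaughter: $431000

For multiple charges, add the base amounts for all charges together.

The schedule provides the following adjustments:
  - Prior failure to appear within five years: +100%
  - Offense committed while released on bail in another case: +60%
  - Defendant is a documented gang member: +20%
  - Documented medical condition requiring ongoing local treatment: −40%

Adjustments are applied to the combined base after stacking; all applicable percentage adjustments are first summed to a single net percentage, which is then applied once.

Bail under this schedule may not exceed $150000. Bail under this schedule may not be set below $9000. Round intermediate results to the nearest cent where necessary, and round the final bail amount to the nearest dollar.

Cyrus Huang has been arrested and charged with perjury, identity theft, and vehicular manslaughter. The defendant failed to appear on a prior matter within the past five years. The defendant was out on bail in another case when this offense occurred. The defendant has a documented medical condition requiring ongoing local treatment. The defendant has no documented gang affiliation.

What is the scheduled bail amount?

$150000

Base amounts from the schedule: perjury $10650; identity theft $13400; vehicular manslaughter $431000.
Stacking rule: sum of all bases. $10650 + $13400 + $431000 = $455050.
Net percentage adjustment: +100% +60% −40% = +120%. $455050 × 2.2 = $1001110.
Result $1001110 exceeds the maximum of $150000; bail is capped at $150000.
$150000 is at or above the $9000 minimum.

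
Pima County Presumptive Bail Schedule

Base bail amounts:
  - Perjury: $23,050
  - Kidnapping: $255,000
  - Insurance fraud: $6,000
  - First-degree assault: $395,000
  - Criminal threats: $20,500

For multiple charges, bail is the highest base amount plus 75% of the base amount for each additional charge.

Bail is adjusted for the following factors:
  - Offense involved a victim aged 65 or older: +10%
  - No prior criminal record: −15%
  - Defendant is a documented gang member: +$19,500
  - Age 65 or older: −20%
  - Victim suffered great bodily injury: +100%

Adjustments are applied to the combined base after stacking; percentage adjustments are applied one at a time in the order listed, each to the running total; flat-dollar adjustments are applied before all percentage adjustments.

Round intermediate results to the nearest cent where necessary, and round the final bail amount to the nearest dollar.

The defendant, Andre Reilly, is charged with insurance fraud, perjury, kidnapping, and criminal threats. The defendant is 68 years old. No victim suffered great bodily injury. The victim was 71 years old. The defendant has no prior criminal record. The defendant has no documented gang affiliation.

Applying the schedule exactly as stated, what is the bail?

Base amounts from the schedule: insurance fraud $6,000; perjury $23,050; kidnapping $255,000; criminal threats $20,500.
Stacking rule: highest base plus 75% of each additional charge. Highest is kidnapping at $255,000. Additional: $6,000 × 75% = $4,500; $23,050 × 75% = $17,287.50; $20,500 × 75% = $15,375. Combined base = $255,000 + $37,162.50 = $292,162.50.
Offense involved a victim aged 65 or older (+10%): $292,162.50 × 1.1 = $321,378.75.
No prior criminal record (−15%): $321,378.75 × 0.85 = $273,171.94.
Age 65 or older (−20%): $273,171.94 × 0.8 = $218,537.55.
Rounded to the nearest dollar: $218,538.

$218,538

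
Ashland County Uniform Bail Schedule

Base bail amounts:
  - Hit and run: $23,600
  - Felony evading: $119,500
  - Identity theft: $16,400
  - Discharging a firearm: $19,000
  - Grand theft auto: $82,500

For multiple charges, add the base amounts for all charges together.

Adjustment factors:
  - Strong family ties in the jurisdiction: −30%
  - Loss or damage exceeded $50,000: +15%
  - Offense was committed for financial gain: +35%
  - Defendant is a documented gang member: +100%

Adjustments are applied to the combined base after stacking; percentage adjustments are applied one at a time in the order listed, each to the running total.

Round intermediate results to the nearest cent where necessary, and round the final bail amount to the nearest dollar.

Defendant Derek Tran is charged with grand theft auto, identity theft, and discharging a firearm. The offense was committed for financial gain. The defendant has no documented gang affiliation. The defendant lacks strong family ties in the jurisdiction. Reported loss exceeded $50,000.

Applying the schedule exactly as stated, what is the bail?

Base amounts from the schedule: grand theft auto $82,500; identity theft $16,400; discharging a firearm $19,000.
Stacking rule: sum of all bases. $82,500 + $16,400 + $19,000 = $117,900.
Loss or damage exceeded $50,000 (+15%): $117,900 × 1.15 = $135,585.
Offense was committed for financial gain (+35%): $135,585 × 1.35 = $183,039.75.
Rounded to the nearest dollar: $183,040.

$183,040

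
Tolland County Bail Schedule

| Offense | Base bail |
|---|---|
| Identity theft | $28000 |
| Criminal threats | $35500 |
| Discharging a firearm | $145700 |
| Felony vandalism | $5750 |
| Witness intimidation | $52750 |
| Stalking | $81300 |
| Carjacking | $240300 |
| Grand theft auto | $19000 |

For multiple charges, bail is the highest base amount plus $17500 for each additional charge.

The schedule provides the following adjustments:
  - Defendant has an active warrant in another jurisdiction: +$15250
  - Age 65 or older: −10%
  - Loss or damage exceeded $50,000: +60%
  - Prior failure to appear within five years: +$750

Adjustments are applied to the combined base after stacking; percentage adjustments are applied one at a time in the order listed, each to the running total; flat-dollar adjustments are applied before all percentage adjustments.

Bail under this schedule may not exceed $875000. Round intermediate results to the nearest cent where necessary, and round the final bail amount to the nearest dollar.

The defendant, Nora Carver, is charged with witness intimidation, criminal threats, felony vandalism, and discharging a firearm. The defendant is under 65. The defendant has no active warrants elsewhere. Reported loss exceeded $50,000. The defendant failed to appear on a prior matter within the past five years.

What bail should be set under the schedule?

$318320

Base amounts from the schedule: witness intimidation $52750; criminal threats $35500; felony vandalism $5750; discharging a firearm $145700.
Stacking rule: highest base plus $17500 per additional charge. Highest is discharging a firearm at $145700; 3 additional charges → +$52500. Combined base = $198200.
Prior failure to appear within five years (+$750 flat): $198200 + $750 = $198950.
Loss or damage exceeded $50,000 (+60%): $198950 × 1.6 = $318320.
$318320 is within the $875000 maximum.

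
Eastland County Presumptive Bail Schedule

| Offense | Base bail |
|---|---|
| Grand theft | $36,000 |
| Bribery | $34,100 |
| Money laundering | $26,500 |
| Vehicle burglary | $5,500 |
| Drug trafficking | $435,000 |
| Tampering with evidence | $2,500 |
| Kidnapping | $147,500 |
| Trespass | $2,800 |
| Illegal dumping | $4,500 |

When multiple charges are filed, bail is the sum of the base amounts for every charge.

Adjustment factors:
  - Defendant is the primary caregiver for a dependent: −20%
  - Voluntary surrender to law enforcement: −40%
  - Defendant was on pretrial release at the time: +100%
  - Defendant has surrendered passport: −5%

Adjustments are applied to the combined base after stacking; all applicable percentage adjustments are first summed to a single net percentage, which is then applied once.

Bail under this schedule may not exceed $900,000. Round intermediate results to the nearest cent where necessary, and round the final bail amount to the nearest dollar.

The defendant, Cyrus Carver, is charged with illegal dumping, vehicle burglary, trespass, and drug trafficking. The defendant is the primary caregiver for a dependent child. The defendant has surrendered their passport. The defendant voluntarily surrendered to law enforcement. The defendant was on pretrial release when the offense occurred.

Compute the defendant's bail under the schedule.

$604,530

Base amounts from the schedule: illegal dumping $4,500; vehicle burglary $5,500; trespass $2,800; drug trafficking $435,000.
Stacking rule: sum of all bases. $4,500 + $5,500 + $2,800 + $435,000 = $447,800.
Net percentage adjustment: −20% −40% +100% −5% = +35%. $447,800 × 1.35 = $604,530.
$604,530 is within the $900,000 maximum.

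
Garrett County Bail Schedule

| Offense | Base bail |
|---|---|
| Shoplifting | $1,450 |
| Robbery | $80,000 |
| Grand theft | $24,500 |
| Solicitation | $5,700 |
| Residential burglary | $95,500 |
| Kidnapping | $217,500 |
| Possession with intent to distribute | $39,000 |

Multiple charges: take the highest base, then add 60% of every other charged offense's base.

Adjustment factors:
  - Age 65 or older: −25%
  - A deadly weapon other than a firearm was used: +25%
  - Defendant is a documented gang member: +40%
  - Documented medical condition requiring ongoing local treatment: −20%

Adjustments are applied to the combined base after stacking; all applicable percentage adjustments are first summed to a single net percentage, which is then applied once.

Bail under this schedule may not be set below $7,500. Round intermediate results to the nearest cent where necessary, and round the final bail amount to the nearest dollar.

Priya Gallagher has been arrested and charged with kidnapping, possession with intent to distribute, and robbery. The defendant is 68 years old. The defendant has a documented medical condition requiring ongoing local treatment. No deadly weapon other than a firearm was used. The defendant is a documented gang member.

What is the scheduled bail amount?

Base amounts from the schedule: kidnapping $217,500; possession with intent to distribute $39,000; robbery $80,000.
Stacking rule: highest base plus 60% of each additional charge. Highest is kidnapping at $217,500. Additional: $39,000 × 60% = $23,400; $80,000 × 60% = $48,000. Combined base = $217,500 + $71,400 = $288,900.
Net percentage adjustment: −25% +40% −20% = −5%. $288,900 × 0.95 = $274,455.
$274,455 is at or above the $7,500 minimum.

$274,455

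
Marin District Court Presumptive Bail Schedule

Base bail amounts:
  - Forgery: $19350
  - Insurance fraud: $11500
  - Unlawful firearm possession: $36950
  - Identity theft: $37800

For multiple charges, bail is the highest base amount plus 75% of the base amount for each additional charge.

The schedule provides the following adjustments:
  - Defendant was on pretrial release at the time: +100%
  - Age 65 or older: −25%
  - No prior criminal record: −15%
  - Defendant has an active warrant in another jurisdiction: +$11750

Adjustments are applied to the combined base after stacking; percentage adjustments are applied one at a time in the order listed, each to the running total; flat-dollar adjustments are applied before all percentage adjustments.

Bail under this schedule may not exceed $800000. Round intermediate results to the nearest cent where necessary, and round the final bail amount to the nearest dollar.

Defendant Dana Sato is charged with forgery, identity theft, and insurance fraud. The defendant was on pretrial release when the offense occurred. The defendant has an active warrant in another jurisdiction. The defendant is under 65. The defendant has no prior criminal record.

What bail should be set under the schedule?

$123569

Base amounts from the schedule: forgery $19350; identity theft $37800; insurance fraud $11500.
Stacking rule: highest base plus 75% of each additional charge. Highest is identity theft at $37800. Additional: $19350 × 75% = $14512.50; $11500 × 75% = $8625. Combined base = $37800 + $23137.50 = $60937.50.
Defendant has an active warrant in another jurisdiction (+$11750 flat): $60937.50 + $11750 = $72687.50.
Defendant was on pretrial release at the time (+100%): $72687.50 × 2 = $145375.
No prior criminal record (−15%): $145375 × 0.85 = $123568.75.
$123568.75 is within the $800000 maximum.
Rounded to the nearest dollar: $123569.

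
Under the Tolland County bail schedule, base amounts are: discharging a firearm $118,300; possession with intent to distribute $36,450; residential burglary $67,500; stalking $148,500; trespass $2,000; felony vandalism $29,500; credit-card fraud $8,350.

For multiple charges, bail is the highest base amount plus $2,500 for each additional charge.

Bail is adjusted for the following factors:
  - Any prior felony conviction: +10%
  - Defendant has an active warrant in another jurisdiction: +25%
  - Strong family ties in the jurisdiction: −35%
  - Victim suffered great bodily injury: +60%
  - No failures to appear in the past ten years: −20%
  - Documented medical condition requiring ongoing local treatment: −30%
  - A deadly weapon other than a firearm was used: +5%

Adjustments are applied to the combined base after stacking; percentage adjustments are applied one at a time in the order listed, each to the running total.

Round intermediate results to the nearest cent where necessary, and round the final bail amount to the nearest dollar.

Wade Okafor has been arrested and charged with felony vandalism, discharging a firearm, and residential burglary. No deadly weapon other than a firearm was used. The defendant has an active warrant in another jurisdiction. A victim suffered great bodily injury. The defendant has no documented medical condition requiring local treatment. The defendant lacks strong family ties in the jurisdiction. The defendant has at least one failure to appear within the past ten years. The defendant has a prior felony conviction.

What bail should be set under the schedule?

$271,260

Base amounts from the schedule: felony vandalism $29,500; discharging a firearm $118,300; residential burglary $67,500.
Stacking rule: highest base plus $2,500 per additional charge. Highest is discharging a firearm at $118,300; 2 additional charges → +$5,000. Combined base = $123,300.
Any prior felony conviction (+10%): $123,300 × 1.1 = $135,630.
Defendant has an active warrant in another jurisdiction (+25%): $135,630 × 1.25 = $169,537.50.
Victim suffered great bodily injury (+60%): $169,537.50 × 1.6 = $271,260.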